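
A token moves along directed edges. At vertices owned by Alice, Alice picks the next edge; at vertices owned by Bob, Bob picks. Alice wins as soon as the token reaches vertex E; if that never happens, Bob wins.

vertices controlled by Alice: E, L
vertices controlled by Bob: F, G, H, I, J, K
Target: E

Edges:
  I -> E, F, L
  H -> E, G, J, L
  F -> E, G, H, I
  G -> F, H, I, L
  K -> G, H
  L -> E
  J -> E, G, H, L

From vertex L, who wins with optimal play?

Alice

A0 = {E}
A1: add {L} — L (Alice) has L→E.
A2 = A1; e.g. F (Bob) can still go to G. Fixed point.
L ∈ A1, so Alice can force the target.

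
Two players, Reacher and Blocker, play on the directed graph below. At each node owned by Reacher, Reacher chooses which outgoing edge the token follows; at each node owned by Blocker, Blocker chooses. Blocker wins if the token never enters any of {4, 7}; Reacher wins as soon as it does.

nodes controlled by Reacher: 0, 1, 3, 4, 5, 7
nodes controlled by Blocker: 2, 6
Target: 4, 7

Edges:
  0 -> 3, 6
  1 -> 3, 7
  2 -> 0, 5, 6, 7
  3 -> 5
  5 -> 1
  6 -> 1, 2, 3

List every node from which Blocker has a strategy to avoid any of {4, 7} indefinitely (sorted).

A0 = {4, 7}
A1: add {1} — 1 (Reacher) has 1→7.
A2: add {5} — 5 (Reacher) has 5→1.
A3: add {3} — 3 (Reacher) has 3→5.
A4: add {0} — 0 (Reacher) has 0→3.
A5 = A4; e.g. 2 (Blocker) can still go to 6. Fixed point.
Reacher's attractor = {0, 1, 3, 4, 5, 7}; Blocker avoids the target exactly from the complement.

2, 6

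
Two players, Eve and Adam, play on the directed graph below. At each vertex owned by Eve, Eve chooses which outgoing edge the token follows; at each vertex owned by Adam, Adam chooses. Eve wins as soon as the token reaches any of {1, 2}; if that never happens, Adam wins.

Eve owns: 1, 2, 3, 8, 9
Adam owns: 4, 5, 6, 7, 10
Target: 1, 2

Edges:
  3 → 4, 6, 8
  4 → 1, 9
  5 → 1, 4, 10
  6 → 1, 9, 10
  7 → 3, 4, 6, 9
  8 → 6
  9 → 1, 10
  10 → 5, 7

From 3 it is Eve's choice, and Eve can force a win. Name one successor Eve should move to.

A0 = {1, 2}
A1: add {9} — 9 (Eve) has 9→1.
A2: add {4} — 4 (Adam): all of {1, 9} already in.
A3: add {3} — 3 (Eve) has 3→4.
A4 = A3; e.g. 5 (Adam) can still go to 10. Fixed point.
From 3, successor 4 is in the attractor (rank 2); the other successors 6, 8 are not.

4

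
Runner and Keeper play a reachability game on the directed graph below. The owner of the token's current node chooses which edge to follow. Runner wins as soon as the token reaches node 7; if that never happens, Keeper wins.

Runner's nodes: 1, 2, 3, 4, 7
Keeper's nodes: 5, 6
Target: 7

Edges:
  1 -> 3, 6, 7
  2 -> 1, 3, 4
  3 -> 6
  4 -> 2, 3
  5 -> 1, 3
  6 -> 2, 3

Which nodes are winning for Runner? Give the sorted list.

1, 2, 4, 7

A0 = {7}
A1: add {1} — 1 (Runner) has 1→7.
A2: add {2} — 2 (Runner) has 2→1.
A3: add {4} — 4 (Runner) has 4→2.
A4 = A3; e.g. 3 (Runner) has no edge into A3. Fixed point.
Runner's winning region = {1, 2, 4, 7}.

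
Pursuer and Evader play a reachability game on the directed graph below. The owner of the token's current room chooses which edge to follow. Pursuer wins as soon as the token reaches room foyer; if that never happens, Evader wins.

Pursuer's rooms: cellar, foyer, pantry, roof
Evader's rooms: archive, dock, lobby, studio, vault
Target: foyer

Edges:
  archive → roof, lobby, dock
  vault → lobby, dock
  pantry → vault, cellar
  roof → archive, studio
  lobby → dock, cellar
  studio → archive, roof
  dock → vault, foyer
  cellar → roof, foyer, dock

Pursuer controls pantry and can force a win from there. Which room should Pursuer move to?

cellar

A0 = {foyer}
A1: add {cellar} — cellar (Pursuer) has cellar→foyer.
A2: add {pantry} — pantry (Pursuer) has pantry→cellar.
A3 = A2; e.g. archive (Evader) can still go to roof. Fixed point.
From pantry, successor cellar is in the attractor (rank 1); the other successor vault is not.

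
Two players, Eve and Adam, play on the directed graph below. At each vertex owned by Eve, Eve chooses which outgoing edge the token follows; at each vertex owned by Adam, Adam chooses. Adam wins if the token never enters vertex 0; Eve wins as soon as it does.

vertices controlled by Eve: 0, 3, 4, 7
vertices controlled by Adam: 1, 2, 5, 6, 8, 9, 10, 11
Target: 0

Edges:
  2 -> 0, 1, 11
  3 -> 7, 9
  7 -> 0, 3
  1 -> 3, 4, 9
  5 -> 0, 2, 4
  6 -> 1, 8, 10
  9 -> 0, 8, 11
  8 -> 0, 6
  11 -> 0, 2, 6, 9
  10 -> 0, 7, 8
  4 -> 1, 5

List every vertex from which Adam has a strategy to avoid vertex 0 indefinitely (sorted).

A0 = {0}
A1: add {7} — 7 (Eve) has 7→0.
A2: add {3} — 3 (Eve) has 3→7.
A3 = A2; e.g. 1 (Adam) can still go to 4. Fixed point.
Eve's attractor = {0, 3, 7}; Adam avoids the target exactly from the complement.

1, 2, 4, 5, 6, 8, 9, 10, 11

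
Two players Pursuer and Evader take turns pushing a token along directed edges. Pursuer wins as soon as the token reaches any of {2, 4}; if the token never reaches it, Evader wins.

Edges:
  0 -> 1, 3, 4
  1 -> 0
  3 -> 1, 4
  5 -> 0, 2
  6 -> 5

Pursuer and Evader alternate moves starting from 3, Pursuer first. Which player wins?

Track states (vertex, player-to-move).
A0 = {(2,Pursuer), (2,Evader), (4,Pursuer), (4,Evader)}
A1: add {(0,Pursuer), (3,Pursuer), (5,Pursuer)}.
(3,Pursuer) ∈ A1 ⇒ Pursuer forces the target.

Pursuer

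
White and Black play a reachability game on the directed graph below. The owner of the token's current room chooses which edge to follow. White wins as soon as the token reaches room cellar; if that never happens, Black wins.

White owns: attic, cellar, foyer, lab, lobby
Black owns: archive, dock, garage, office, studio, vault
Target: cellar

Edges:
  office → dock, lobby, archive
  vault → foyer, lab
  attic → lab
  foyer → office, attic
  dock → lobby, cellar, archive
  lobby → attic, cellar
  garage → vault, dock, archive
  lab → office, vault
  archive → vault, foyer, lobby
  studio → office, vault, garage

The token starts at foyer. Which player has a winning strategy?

Black

A0 = {cellar}
A1: add {lobby} — lobby (White) has lobby→cellar.
A2 = A1; e.g. office (Black) can still go to dock. Fixed point.
foyer never enters the attractor, so Black can avoid the target forever.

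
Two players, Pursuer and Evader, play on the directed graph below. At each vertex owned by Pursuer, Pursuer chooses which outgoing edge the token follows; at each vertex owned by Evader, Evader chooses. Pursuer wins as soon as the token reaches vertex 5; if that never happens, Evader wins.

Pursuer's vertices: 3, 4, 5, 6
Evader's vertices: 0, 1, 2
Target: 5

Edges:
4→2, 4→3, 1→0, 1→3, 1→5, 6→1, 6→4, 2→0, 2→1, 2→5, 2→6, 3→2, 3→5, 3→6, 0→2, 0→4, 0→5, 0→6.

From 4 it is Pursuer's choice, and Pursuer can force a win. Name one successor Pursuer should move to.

A0 = {5}
A1: add {3} — 3 (Pursuer) has 3→5.
A2: add {4} — 4 (Pursuer) has 4→3.
A3: add {6} — 6 (Pursuer) has 6→4.
A4 = A3; e.g. 0 (Evader) can still go to 2. Fixed point.
From 4, successor 3 is in the attractor (rank 1); the other successor 2 is not.

3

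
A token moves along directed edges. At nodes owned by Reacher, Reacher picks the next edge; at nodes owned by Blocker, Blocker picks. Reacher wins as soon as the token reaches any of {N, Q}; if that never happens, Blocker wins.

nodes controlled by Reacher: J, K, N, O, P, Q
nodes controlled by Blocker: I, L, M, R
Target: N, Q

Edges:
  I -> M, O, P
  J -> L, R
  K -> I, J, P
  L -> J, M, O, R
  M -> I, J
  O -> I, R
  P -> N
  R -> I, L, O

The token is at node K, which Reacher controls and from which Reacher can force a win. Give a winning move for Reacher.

P

A0 = {N, Q}
A1: add {P} — P (Reacher) has P→N.
A2: add {K} — K (Reacher) has K→P.
A3 = A2; e.g. I (Blocker) can still go to M. Fixed point.
From K, successor P is in the attractor (rank 1); the other successors I, J are not.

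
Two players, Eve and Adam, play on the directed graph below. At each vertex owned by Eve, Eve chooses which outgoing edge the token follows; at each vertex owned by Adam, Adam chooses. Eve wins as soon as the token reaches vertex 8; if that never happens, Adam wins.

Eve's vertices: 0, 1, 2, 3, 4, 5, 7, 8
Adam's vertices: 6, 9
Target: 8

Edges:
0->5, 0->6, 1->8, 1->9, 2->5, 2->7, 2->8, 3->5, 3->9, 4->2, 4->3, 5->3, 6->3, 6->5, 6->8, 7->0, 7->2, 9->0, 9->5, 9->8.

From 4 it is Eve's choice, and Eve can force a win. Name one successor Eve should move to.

2

A0 = {8}
A1: add {1, 2} — 1 (Eve) has 1→8; 2 (Eve) has 2→8.
A2: add {4, 7} — 4 (Eve) has 4→2; 7 (Eve) has 7→2.
A3 = A2; e.g. 0 (Eve) has no edge into A2. Fixed point.
From 4, successor 2 is in the attractor (rank 1); the other successor 3 is not.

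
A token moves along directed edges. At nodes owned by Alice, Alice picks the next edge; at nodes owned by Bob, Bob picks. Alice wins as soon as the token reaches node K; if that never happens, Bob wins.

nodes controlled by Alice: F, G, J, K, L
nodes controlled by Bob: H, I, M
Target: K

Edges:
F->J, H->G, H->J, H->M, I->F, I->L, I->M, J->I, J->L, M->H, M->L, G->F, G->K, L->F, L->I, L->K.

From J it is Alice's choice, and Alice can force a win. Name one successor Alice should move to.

A0 = {K}
A1: add {G, L} — G (Alice) has G→K; L (Alice) has L→K.
A2: add {J} — J (Alice) has J→L.
A3: add {F} — F (Alice) has F→J.
A4 = A3; e.g. H (Bob) can still go to M. Fixed point.
From J, successor L is in the attractor (rank 1); the other successor I is not.

L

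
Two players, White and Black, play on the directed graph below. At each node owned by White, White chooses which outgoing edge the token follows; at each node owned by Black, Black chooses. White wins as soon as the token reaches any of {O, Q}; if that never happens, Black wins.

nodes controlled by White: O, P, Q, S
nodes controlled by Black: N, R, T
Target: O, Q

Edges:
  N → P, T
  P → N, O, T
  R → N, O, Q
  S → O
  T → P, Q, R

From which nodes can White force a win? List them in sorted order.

O, P, Q, S

A0 = {O, Q}
A1: add {P, S} — P (White) has P→O; S (White) has S→O.
A2 = A1; e.g. N (Black) can still go to T. Fixed point.
White's winning region = {O, P, Q, S}.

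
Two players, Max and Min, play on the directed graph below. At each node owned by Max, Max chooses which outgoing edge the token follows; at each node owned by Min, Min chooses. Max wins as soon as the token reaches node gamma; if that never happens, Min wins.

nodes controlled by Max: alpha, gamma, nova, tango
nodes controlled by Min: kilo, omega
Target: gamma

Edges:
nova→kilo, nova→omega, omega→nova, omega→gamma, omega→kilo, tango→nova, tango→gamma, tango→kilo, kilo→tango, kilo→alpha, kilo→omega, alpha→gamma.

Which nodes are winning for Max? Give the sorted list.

alpha, gamma, tango

A0 = {gamma}
A1: add {alpha, tango} — tango (Max) has tango→gamma; alpha (Max) has alpha→gamma.
A2 = A1; e.g. nova (Max) has no edge into A1. Fixed point.
Max's winning region = {alpha, gamma, tango}.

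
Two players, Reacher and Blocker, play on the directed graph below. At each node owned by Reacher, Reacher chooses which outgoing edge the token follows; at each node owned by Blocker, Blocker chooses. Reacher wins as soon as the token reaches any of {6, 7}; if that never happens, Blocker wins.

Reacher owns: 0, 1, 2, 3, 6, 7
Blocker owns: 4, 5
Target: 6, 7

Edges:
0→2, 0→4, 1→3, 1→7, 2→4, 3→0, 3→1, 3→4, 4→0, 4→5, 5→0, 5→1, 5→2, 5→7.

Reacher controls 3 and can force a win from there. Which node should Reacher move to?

A0 = {6, 7}
A1: add {1} — 1 (Reacher) has 1→7.
A2: add {3} — 3 (Reacher) has 3→1.
A3 = A2; e.g. 0 (Reacher) has no edge into A2. Fixed point.
From 3, successor 1 is in the attractor (rank 1); the other successors 0, 4 are not.

1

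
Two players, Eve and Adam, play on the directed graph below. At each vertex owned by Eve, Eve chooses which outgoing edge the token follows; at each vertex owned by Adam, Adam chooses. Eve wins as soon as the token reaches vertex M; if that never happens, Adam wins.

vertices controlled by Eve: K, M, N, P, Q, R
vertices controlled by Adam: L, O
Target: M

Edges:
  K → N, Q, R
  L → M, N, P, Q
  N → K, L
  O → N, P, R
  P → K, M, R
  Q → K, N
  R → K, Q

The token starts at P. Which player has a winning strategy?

Eve

A0 = {M}
A1: add {P} — P (Eve) has P→M.
A2 = A1; e.g. K (Eve) has no edge into A1. Fixed point.
P ∈ A1, so Eve can force the target.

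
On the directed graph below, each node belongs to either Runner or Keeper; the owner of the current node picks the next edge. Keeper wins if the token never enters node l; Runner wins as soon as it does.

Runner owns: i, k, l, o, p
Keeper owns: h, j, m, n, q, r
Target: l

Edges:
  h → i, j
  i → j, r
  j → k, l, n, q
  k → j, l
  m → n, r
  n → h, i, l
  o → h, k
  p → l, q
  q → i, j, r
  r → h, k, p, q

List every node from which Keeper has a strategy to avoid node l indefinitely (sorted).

h, i, j, m, n, q, r

A0 = {l}
A1: add {k, p} — k (Runner) has k→l; p (Runner) has p→l.
A2: add {o} — o (Runner) has o→k.
A3 = A2; e.g. h (Keeper) can still go to i. Fixed point.
Runner's attractor = {k, l, o, p}; Keeper avoids the target exactly from the complement.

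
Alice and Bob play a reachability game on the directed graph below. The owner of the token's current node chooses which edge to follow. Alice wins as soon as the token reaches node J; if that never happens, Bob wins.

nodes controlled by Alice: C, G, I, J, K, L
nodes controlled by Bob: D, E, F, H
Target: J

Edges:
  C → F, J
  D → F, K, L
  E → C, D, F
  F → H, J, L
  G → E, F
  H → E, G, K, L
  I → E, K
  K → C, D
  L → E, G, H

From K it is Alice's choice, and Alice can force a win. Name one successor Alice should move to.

A0 = {J}
A1: add {C} — C (Alice) has C→J.
A2: add {K} — K (Alice) has K→C.
A3: add {I} — I (Alice) has I→K.
A4 = A3; e.g. D (Bob) can still go to F. Fixed point.
From K, successor C is in the attractor (rank 1); the other successor D is not.

C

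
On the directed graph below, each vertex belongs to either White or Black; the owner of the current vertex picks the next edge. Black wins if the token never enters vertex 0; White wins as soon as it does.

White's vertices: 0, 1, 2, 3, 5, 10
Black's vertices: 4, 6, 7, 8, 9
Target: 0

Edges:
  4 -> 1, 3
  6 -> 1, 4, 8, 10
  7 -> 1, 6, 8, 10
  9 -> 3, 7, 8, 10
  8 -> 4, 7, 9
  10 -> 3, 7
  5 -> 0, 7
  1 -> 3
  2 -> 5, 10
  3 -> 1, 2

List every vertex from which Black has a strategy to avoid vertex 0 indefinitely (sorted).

6, 7, 8, 9

A0 = {0}
A1: add {5} — 5 (White) has 5→0.
A2: add {2} — 2 (White) has 2→5.
A3: add {3} — 3 (White) has 3→2.
A4: add {1, 10} — 1 (White) has 1→3; 10 (White) has 10→3.
A5: add {4} — 4 (Black): all of {1, 3} already in.
A6 = A5; e.g. 6 (Black) can still go to 8. Fixed point.
White's attractor = {0, 1, 2, 3, 4, 5, 10}; Black avoids the target exactly from the complement.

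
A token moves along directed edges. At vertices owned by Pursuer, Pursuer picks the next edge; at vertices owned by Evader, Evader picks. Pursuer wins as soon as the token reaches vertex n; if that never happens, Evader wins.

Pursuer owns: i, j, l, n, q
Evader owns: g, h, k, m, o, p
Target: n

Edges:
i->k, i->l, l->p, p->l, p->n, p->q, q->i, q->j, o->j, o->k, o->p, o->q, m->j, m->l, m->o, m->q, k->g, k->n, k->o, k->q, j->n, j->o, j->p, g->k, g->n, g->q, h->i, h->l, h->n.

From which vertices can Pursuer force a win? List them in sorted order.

j, n, q

A0 = {n}
A1: add {j} — j (Pursuer) has j→n.
A2: add {q} — q (Pursuer) has q→j.
A3 = A2; e.g. g (Evader) can still go to k. Fixed point.
Pursuer's winning region = {j, n, q}.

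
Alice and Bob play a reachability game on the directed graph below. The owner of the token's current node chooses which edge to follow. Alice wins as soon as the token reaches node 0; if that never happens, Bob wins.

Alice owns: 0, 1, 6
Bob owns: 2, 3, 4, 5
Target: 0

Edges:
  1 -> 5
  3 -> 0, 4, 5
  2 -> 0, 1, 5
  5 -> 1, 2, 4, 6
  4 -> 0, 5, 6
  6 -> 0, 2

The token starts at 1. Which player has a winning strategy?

A0 = {0}
A1: add {6} — 6 (Alice) has 6→0.
A2 = A1; e.g. 1 (Alice) has no edge into A1. Fixed point.
1 never enters the attractor, so Bob can avoid the target forever.

Bob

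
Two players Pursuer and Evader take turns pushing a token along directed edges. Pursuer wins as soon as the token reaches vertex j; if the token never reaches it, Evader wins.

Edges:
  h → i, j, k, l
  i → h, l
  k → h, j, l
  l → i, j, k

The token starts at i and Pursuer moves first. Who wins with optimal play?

Track states (vertex, player-to-move).
A0 = {(j,Pursuer), (j,Evader)}
A1: add {(h,Pursuer), (k,Pursuer), (l,Pursuer)}.
A2: add {(i,Evader), (k,Evader)}.
A3 = A2; e.g. (h,Evader) stays out. (i,Pursuer) never enters ⇒ Evader avoids the target.

Evader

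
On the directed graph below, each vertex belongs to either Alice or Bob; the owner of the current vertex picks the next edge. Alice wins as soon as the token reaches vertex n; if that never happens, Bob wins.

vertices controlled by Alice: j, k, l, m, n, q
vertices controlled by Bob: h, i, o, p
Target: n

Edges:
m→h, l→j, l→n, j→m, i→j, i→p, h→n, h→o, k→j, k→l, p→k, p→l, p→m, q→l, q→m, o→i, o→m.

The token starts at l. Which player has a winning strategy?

Alice

A0 = {n}
A1: add {l} — l (Alice) has l→n.
l ∈ A1, so Alice can force the target.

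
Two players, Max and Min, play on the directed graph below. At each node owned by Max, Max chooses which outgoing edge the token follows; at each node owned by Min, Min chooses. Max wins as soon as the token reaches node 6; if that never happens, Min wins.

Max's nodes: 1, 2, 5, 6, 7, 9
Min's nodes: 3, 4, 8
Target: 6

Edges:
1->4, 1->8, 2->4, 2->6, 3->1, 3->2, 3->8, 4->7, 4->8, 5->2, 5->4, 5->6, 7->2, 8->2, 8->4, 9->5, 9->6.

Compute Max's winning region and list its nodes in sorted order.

A0 = {6}
A1: add {2, 5, 9} — 2 (Max) has 2→6; 5 (Max) has 5→6; 9 (Max) has 9→6.
A2: add {7} — 7 (Max) has 7→2.
A3 = A2; e.g. 1 (Max) has no edge into A2. Fixed point.
Max's winning region = {2, 5, 6, 7, 9}.

2, 5, 6, 7, 9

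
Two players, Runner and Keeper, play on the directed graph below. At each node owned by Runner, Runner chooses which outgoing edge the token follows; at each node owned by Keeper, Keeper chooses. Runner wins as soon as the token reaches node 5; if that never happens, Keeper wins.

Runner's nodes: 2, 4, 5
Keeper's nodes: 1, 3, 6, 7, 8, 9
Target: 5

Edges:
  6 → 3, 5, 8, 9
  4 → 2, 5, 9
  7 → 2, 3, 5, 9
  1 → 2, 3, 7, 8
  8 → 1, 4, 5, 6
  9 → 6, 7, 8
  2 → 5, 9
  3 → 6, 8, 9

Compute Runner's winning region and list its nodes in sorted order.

A0 = {5}
A1: add {2, 4} — 2 (Runner) has 2→5; 4 (Runner) has 4→5.
A2 = A1; e.g. 1 (Keeper) can still go to 3. Fixed point.
Runner's winning region = {2, 4, 5}.

2, 4, 5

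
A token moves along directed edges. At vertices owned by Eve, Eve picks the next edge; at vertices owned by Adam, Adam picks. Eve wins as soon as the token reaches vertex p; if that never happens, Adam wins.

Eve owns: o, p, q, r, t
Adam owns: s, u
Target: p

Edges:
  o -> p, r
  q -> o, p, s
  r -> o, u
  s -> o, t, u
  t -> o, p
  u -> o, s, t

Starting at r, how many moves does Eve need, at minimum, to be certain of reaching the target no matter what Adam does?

2

A0 = {p}
A1: add {o, q, t} — o (Eve) has o→p; q (Eve) has q→p; t (Eve) has t→p.
A2: add {r} — r (Eve) has r→o.
A3 = A2; e.g. s (Adam) can still go to u. Fixed point.
r enters the attractor at level 2, so Eve can force the target in 2 moves from there.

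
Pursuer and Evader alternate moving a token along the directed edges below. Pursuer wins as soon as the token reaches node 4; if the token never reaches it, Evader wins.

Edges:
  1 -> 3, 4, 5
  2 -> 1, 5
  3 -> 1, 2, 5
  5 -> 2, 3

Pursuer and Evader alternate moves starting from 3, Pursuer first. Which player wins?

Track states (vertex, player-to-move).
A0 = {(4,Pursuer), (4,Evader)}
A1: add {(1,Pursuer)}.
A2 = A1; e.g. (1,Evader) stays out. (3,Pursuer) never enters ⇒ Evader avoids the target.

Evader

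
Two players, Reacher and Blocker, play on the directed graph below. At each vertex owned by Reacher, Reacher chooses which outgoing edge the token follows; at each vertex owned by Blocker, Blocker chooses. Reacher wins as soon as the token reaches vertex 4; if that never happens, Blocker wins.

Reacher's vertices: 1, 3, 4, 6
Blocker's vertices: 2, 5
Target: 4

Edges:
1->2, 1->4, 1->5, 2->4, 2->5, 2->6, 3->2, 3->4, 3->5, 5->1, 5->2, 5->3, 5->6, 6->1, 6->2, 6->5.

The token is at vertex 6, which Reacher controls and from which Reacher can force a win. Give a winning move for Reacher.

A0 = {4}
A1: add {1, 3} — 1 (Reacher) has 1→4; 3 (Reacher) has 3→4.
A2: add {6} — 6 (Reacher) has 6→1.
A3 = A2; e.g. 2 (Blocker) can still go to 5. Fixed point.
From 6, successor 1 is in the attractor (rank 1); the other successors 2, 5 are not.

1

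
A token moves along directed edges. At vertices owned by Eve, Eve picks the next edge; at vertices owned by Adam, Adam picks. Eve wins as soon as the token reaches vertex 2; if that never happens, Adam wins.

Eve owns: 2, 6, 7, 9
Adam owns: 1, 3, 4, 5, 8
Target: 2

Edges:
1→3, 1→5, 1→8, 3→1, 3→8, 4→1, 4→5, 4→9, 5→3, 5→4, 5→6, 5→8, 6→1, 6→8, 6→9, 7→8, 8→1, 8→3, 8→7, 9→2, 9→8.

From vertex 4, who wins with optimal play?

A0 = {2}
A1: add {9} — 9 (Eve) has 9→2.
A2: add {6} — 6 (Eve) has 6→9.
A3 = A2; e.g. 1 (Adam) can still go to 3. Fixed point.
4 never enters the attractor, so Adam can avoid the target forever.

Adam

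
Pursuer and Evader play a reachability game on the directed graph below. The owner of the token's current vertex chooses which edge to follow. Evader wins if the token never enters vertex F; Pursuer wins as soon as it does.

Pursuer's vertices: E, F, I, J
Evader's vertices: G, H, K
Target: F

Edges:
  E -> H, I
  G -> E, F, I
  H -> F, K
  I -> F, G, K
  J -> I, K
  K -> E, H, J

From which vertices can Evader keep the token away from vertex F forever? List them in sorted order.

A0 = {F}
A1: add {I} — I (Pursuer) has I→F.
A2: add {E, J} — E (Pursuer) has E→I; J (Pursuer) has J→I.
A3: add {G} — G (Evader): all of {E, F, I} already in.
A4 = A3; e.g. H (Evader) can still go to K. Fixed point.
Pursuer's attractor = {E, F, G, I, J}; Evader avoids the target exactly from the complement.

H, K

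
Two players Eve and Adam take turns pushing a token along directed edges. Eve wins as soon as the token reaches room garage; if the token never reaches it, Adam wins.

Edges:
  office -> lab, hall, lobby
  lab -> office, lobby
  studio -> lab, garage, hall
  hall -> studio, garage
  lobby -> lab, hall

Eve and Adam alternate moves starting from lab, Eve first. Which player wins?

Adam

Track states (vertex, player-to-move).
A0 = {(garage,Eve), (garage,Adam)}
A1: add {(studio,Eve), (hall,Eve)}.
A2: add {(hall,Adam)}.
A3: add {(office,Eve), (lobby,Eve)}.
A4: add {(lab,Adam)}.
A5 = A4; e.g. (office,Adam) stays out. (lab,Eve) never enters ⇒ Adam avoids the target.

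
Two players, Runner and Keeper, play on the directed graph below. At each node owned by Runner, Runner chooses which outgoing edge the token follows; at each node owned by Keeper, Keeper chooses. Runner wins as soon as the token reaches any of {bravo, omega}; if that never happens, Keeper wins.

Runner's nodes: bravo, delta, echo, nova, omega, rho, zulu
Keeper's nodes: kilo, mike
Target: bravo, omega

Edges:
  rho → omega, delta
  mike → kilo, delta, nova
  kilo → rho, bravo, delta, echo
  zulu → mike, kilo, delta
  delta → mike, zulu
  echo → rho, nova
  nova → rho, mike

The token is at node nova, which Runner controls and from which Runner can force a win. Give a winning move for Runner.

rho

A0 = {bravo, omega}
A1: add {rho} — rho (Runner) has rho→omega.
A2: add {echo, nova} — echo (Runner) has echo→rho; nova (Runner) has nova→rho.
A3 = A2; e.g. mike (Keeper) can still go to kilo. Fixed point.
From nova, successor rho is in the attractor (rank 1); the other successor mike is not.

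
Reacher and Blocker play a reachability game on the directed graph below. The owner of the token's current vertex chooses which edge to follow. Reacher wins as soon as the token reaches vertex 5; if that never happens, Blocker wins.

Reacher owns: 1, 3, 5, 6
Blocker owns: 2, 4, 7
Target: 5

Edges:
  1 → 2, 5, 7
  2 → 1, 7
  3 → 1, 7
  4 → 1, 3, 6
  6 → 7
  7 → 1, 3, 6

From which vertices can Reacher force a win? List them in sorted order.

1, 3, 5

A0 = {5}
A1: add {1} — 1 (Reacher) has 1→5.
A2: add {3} — 3 (Reacher) has 3→1.
A3 = A2; e.g. 2 (Blocker) can still go to 7. Fixed point.
Reacher's winning region = {1, 3, 5}.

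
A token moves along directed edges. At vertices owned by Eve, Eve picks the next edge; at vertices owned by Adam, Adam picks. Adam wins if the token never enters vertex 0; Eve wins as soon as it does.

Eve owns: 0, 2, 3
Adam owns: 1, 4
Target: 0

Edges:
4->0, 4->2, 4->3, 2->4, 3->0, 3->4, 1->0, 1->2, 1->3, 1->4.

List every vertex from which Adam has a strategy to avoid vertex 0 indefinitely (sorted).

1, 2, 4

A0 = {0}
A1: add {3} — 3 (Eve) has 3→0.
A2 = A1; e.g. 1 (Adam) can still go to 2. Fixed point.
Eve's attractor = {0, 3}; Adam avoids the target exactly from the complement.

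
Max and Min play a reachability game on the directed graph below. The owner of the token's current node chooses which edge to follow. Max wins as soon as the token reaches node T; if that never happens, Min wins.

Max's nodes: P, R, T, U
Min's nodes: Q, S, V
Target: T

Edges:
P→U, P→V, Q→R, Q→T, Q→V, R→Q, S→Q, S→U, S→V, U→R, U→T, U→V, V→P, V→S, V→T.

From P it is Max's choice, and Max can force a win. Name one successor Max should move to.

U

A0 = {T}
A1: add {U} — U (Max) has U→T.
A2: add {P} — P (Max) has P→U.
A3 = A2; e.g. Q (Min) can still go to R. Fixed point.
From P, successor U is in the attractor (rank 1); the other successor V is not.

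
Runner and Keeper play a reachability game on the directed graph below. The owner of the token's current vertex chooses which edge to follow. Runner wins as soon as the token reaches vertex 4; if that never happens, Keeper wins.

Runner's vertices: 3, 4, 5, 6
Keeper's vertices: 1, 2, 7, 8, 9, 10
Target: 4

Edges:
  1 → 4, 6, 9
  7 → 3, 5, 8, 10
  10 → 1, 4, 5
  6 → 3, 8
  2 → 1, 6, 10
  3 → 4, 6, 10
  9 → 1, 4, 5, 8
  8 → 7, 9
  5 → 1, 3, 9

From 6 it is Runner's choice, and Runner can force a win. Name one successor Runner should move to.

A0 = {4}
A1: add {3} — 3 (Runner) has 3→4.
A2: add {5, 6} — 5 (Runner) has 5→3; 6 (Runner) has 6→3.
A3 = A2; e.g. 1 (Keeper) can still go to 9. Fixed point.
From 6, successor 3 is in the attractor (rank 1); the other successor 8 is not.

3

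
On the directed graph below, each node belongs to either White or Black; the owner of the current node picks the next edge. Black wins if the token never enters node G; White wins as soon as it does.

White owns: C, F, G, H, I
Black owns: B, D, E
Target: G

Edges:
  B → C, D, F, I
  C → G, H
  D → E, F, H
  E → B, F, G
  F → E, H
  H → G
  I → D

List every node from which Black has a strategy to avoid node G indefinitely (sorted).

B, D, E, I

A0 = {G}
A1: add {C, H} — C (White) has C→G; H (White) has H→G.
A2: add {F} — F (White) has F→H.
A3 = A2; e.g. B (Black) can still go to D. Fixed point.
White's attractor = {C, F, G, H}; Black avoids the target exactly from the complement.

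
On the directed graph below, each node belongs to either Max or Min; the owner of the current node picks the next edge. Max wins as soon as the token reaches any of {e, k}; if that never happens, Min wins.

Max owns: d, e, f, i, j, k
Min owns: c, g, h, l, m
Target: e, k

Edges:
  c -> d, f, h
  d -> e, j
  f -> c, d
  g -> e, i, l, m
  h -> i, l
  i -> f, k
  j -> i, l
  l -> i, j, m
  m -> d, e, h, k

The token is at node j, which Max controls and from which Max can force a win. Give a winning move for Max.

A0 = {e, k}
A1: add {d, i} — d (Max) has d→e; i (Max) has i→k.
A2: add {f, j} — f (Max) has f→d; j (Max) has j→i.
A3 = A2; e.g. c (Min) can still go to h. Fixed point.
From j, successor i is in the attractor (rank 1); the other successor l is not.

i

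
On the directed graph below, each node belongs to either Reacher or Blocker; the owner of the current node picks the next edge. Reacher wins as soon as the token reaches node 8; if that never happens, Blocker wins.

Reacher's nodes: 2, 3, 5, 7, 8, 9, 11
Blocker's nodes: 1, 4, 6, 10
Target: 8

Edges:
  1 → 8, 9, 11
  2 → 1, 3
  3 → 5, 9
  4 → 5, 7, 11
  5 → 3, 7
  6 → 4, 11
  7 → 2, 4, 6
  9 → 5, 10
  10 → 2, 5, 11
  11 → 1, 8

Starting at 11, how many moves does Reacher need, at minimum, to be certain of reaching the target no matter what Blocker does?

1

A0 = {8}
A1: add {11} — 11 (Reacher) has 11→8.
A2 = A1; e.g. 1 (Blocker) can still go to 9. Fixed point.
11 enters the attractor at level 1, so Reacher can force the target in 1 move from there.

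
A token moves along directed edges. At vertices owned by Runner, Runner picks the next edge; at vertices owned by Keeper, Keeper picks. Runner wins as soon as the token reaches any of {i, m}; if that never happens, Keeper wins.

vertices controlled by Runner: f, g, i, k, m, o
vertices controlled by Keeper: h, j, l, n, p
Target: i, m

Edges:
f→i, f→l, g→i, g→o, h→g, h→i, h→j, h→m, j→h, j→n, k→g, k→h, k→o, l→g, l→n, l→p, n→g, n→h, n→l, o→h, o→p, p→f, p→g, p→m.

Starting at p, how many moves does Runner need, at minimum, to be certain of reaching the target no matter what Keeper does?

2

A0 = {i, m}
A1: add {f, g} — f (Runner) has f→i; g (Runner) has g→i.
A2: add {k, p} — k (Runner) has k→g; p (Keeper): all of {f, g, m} already in.
p enters the attractor at level 2, so Runner can force the target in 2 moves from there.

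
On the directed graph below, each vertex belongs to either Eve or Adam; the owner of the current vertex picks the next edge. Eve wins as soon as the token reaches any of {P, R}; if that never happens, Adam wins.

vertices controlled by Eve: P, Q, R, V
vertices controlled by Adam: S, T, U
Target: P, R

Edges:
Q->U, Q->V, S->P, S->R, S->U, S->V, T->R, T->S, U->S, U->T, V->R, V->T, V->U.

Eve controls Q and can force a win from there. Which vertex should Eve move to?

V

A0 = {P, R}
A1: add {V} — V (Eve) has V→R.
A2: add {Q} — Q (Eve) has Q→V.
A3 = A2; e.g. S (Adam) can still go to U. Fixed point.
From Q, successor V is in the attractor (rank 1); the other successor U is not.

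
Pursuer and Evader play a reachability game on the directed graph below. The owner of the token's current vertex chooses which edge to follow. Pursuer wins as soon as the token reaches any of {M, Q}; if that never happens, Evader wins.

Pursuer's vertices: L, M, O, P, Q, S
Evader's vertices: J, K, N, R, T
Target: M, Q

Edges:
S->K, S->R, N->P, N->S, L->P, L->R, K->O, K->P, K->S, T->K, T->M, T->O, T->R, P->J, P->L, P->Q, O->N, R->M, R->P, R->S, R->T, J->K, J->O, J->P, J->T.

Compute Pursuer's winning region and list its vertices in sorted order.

L, M, P, Q

A0 = {M, Q}
A1: add {P} — P (Pursuer) has P→Q.
A2: add {L} — L (Pursuer) has L→P.
A3 = A2; e.g. J (Evader) can still go to K. Fixed point.
Pursuer's winning region = {L, M, P, Q}.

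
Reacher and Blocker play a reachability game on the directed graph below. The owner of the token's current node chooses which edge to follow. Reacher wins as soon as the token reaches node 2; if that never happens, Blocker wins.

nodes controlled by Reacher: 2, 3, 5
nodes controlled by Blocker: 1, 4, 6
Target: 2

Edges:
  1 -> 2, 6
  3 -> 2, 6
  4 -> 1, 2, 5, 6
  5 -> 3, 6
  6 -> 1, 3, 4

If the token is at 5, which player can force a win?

Reacher

A0 = {2}
A1: add {3} — 3 (Reacher) has 3→2.
A2: add {5} — 5 (Reacher) has 5→3.
A3 = A2; e.g. 1 (Blocker) can still go to 6. Fixed point.
5 ∈ A2, so Reacher can force the target.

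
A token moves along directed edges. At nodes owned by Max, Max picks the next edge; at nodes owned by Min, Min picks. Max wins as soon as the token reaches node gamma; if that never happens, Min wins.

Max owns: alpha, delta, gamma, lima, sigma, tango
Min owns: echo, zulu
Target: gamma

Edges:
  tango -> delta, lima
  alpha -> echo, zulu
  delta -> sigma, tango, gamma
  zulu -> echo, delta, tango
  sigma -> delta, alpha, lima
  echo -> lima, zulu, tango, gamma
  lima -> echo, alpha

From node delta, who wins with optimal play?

Max

A0 = {gamma}
A1: add {delta} — delta (Max) has delta→gamma.
delta ∈ A1, so Max can force the target.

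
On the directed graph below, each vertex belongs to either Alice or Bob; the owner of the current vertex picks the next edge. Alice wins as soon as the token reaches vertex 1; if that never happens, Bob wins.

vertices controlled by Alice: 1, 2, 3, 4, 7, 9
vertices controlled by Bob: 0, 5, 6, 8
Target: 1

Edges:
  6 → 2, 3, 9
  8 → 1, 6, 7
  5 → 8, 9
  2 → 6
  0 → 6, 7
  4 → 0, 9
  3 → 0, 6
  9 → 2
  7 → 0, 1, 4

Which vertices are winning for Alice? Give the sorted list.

A0 = {1}
A1: add {7} — 7 (Alice) has 7→1.
A2 = A1; e.g. 0 (Bob) can still go to 6. Fixed point.
Alice's winning region = {1, 7}.

1, 7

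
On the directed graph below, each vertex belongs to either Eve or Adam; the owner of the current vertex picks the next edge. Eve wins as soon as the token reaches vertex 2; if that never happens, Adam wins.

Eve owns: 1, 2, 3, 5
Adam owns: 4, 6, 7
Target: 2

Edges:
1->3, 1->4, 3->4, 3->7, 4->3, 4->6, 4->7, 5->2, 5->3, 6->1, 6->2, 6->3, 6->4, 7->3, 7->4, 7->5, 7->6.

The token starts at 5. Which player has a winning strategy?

A0 = {2}
A1: add {5} — 5 (Eve) has 5→2.
A2 = A1; e.g. 1 (Eve) has no edge into A1. Fixed point.
5 ∈ A1, so Eve can force the target.

Eve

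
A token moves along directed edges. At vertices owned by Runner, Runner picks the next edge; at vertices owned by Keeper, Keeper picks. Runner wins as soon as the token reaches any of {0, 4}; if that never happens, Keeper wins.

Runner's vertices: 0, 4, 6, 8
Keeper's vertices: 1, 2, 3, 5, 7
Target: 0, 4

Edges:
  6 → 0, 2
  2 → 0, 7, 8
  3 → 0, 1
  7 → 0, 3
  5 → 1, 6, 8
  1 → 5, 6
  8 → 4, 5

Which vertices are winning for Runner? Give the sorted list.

A0 = {0, 4}
A1: add {6, 8} — 6 (Runner) has 6→0; 8 (Runner) has 8→4.
A2 = A1; e.g. 1 (Keeper) can still go to 5. Fixed point.
Runner's winning region = {0, 4, 6, 8}.

0, 4, 6, 8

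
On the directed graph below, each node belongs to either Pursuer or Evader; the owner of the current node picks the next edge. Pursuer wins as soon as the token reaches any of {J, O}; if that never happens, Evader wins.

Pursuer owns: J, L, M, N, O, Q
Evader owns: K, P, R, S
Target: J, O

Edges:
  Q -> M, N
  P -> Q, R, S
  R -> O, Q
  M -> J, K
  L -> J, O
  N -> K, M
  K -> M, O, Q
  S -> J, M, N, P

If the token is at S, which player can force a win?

A0 = {J, O}
A1: add {L, M} — L (Pursuer) has L→J; M (Pursuer) has M→J.
A2: add {N, Q} — N (Pursuer) has N→M; Q (Pursuer) has Q→M.
A3: add {K, R} — K (Evader): all of {M, O, Q} already in; R (Evader): all of {O, Q} already in.
A4 = A3; e.g. P (Evader) can still go to S. Fixed point.
S never enters the attractor, so Evader can avoid the target forever.

Evader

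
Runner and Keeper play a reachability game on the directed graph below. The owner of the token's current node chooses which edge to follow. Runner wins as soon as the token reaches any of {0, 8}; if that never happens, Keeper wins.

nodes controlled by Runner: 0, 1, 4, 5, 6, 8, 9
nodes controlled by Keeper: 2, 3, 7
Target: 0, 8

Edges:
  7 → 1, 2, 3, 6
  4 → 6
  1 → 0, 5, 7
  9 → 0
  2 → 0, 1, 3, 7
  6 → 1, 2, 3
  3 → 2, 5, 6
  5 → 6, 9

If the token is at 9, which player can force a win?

Runner

A0 = {0, 8}
A1: add {1, 9} — 1 (Runner) has 1→0; 9 (Runner) has 9→0.
9 ∈ A1, so Runner can force the target.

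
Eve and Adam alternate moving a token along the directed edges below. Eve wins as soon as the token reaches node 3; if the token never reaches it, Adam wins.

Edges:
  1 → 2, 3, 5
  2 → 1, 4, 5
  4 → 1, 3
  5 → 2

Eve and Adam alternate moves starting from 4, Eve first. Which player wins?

Track states (vertex, player-to-move).
A0 = {(3,Eve), (3,Adam)}
A1: add {(1,Eve), (4,Eve)}.
(4,Eve) ∈ A1 ⇒ Eve forces the target.

Eve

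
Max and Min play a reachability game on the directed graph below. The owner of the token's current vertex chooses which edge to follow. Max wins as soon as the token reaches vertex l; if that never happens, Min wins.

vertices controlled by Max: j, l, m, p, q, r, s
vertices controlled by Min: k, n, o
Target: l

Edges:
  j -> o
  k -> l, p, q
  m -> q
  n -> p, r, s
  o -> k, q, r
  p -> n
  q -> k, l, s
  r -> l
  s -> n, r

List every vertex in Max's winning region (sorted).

A0 = {l}
A1: add {q, r} — q (Max) has q→l; r (Max) has r→l.
A2: add {m, s} — m (Max) has m→q; s (Max) has s→r.
A3 = A2; e.g. j (Max) has no edge into A2. Fixed point.
Max's winning region = {l, m, q, r, s}.

l, m, q, r, s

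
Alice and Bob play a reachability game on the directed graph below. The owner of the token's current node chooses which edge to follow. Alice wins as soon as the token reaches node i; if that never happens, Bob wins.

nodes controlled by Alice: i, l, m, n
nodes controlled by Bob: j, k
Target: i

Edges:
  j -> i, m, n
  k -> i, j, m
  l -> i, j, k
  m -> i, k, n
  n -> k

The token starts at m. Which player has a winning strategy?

Alice

A0 = {i}
A1: add {l, m} — l (Alice) has l→i; m (Alice) has m→i.
A2 = A1; e.g. j (Bob) can still go to n. Fixed point.
m ∈ A1, so Alice can force the target.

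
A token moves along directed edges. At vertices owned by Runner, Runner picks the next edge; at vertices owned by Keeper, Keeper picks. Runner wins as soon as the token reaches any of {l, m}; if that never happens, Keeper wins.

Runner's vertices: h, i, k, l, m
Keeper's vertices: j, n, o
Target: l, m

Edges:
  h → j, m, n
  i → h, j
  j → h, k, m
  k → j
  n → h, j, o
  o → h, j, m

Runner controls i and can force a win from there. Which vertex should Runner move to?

h

A0 = {l, m}
A1: add {h} — h (Runner) has h→m.
A2: add {i} — i (Runner) has i→h.
A3 = A2; e.g. j (Keeper) can still go to k. Fixed point.
From i, successor h is in the attractor (rank 1); the other successor j is not.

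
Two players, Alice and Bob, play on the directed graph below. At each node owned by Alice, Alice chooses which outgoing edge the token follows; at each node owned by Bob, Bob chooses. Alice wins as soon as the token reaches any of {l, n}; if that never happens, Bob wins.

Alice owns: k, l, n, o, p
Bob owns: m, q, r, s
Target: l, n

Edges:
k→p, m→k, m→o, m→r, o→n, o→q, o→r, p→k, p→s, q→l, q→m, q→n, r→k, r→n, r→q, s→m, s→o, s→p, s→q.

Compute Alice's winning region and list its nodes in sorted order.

l, n, o

A0 = {l, n}
A1: add {o} — o (Alice) has o→n.
A2 = A1; e.g. k (Alice) has no edge into A1. Fixed point.
Alice's winning region = {l, n, o}.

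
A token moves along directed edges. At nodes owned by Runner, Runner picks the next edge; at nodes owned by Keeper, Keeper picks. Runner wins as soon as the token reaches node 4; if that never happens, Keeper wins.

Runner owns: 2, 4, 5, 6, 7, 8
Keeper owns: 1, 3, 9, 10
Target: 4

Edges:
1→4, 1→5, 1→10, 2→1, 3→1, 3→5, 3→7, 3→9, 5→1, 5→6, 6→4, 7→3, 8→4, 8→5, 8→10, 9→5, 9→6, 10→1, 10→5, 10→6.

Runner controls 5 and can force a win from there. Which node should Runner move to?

A0 = {4}
A1: add {6, 8} — 6 (Runner) has 6→4; 8 (Runner) has 8→4.
A2: add {5} — 5 (Runner) has 5→6.
A3: add {9} — 9 (Keeper): all of {5, 6} already in.
A4 = A3; e.g. 1 (Keeper) can still go to 10. Fixed point.
From 5, successor 6 is in the attractor (rank 1); the other successor 1 is not.

6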